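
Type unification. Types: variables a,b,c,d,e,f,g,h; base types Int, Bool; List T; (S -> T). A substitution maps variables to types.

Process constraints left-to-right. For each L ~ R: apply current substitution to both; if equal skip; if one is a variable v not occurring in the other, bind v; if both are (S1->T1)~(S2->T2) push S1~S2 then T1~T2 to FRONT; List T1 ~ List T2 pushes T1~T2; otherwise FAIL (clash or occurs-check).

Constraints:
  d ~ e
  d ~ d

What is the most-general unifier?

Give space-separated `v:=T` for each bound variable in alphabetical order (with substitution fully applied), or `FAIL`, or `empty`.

Answer: d:=e

Derivation:
step 1: unify d ~ e  [subst: {-} | 1 pending]
  bind d := e
step 2: unify e ~ e  [subst: {d:=e} | 0 pending]
  -> identical, skip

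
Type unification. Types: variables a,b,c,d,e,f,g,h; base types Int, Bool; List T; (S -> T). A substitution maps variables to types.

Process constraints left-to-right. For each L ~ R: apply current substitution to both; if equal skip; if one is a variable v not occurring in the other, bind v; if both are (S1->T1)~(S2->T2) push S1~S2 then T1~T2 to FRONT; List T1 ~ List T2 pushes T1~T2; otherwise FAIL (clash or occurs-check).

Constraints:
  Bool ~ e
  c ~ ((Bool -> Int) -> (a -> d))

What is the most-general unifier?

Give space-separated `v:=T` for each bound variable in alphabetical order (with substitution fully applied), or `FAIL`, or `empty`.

Answer: c:=((Bool -> Int) -> (a -> d)) e:=Bool

Derivation:
step 1: unify Bool ~ e  [subst: {-} | 1 pending]
  bind e := Bool
step 2: unify c ~ ((Bool -> Int) -> (a -> d))  [subst: {e:=Bool} | 0 pending]
  bind c := ((Bool -> Int) -> (a -> d))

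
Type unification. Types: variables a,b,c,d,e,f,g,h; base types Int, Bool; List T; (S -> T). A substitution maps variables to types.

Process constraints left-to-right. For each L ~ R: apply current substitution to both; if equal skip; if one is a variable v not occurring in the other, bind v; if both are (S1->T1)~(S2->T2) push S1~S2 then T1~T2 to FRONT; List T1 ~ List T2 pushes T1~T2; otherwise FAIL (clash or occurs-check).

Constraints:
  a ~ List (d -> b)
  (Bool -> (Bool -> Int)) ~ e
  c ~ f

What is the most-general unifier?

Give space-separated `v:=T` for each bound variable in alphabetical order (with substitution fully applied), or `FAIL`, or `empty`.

Answer: a:=List (d -> b) c:=f e:=(Bool -> (Bool -> Int))

Derivation:
step 1: unify a ~ List (d -> b)  [subst: {-} | 2 pending]
  bind a := List (d -> b)
step 2: unify (Bool -> (Bool -> Int)) ~ e  [subst: {a:=List (d -> b)} | 1 pending]
  bind e := (Bool -> (Bool -> Int))
step 3: unify c ~ f  [subst: {a:=List (d -> b), e:=(Bool -> (Bool -> Int))} | 0 pending]
  bind c := f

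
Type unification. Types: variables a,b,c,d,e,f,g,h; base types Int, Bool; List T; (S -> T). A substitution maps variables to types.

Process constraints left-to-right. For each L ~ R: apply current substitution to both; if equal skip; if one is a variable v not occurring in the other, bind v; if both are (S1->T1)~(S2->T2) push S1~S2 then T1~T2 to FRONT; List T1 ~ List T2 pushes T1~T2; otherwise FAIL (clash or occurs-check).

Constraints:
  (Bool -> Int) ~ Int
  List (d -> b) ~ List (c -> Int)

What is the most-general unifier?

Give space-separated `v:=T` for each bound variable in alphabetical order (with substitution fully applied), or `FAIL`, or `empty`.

step 1: unify (Bool -> Int) ~ Int  [subst: {-} | 1 pending]
  clash: (Bool -> Int) vs Int

Answer: FAIL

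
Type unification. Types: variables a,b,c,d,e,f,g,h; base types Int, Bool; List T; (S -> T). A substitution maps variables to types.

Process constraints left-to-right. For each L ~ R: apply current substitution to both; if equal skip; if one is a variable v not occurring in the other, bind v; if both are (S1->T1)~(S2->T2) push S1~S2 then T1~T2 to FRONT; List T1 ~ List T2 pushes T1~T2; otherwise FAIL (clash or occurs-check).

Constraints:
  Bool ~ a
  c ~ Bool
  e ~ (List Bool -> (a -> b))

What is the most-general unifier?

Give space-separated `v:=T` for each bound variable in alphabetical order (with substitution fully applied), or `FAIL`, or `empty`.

step 1: unify Bool ~ a  [subst: {-} | 2 pending]
  bind a := Bool
step 2: unify c ~ Bool  [subst: {a:=Bool} | 1 pending]
  bind c := Bool
step 3: unify e ~ (List Bool -> (Bool -> b))  [subst: {a:=Bool, c:=Bool} | 0 pending]
  bind e := (List Bool -> (Bool -> b))

Answer: a:=Bool c:=Bool e:=(List Bool -> (Bool -> b))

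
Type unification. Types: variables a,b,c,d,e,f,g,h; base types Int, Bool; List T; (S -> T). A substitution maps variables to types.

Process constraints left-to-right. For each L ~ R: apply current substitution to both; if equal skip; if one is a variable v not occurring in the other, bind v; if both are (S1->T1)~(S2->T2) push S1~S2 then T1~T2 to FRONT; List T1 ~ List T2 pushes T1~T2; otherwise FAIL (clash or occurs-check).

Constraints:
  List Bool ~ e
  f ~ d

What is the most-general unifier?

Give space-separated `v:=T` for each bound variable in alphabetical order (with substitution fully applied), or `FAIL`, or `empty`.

Answer: e:=List Bool f:=d

Derivation:
step 1: unify List Bool ~ e  [subst: {-} | 1 pending]
  bind e := List Bool
step 2: unify f ~ d  [subst: {e:=List Bool} | 0 pending]
  bind f := d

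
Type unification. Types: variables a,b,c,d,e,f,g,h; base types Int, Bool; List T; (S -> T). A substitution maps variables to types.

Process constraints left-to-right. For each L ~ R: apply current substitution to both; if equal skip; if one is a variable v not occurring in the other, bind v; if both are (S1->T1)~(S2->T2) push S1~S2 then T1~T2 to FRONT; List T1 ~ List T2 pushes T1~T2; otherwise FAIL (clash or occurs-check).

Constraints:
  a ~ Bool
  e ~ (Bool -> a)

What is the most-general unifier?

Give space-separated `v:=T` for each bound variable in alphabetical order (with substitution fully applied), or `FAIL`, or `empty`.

Answer: a:=Bool e:=(Bool -> Bool)

Derivation:
step 1: unify a ~ Bool  [subst: {-} | 1 pending]
  bind a := Bool
step 2: unify e ~ (Bool -> Bool)  [subst: {a:=Bool} | 0 pending]
  bind e := (Bool -> Bool)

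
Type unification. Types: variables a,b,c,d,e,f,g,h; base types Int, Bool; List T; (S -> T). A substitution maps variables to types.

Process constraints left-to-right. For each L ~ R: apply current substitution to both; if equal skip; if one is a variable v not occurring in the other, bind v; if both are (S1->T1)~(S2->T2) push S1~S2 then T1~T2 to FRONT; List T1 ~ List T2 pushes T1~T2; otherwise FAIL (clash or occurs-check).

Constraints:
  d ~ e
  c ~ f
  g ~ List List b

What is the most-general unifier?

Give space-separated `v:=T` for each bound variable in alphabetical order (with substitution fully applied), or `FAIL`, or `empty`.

Answer: c:=f d:=e g:=List List b

Derivation:
step 1: unify d ~ e  [subst: {-} | 2 pending]
  bind d := e
step 2: unify c ~ f  [subst: {d:=e} | 1 pending]
  bind c := f
step 3: unify g ~ List List b  [subst: {d:=e, c:=f} | 0 pending]
  bind g := List List b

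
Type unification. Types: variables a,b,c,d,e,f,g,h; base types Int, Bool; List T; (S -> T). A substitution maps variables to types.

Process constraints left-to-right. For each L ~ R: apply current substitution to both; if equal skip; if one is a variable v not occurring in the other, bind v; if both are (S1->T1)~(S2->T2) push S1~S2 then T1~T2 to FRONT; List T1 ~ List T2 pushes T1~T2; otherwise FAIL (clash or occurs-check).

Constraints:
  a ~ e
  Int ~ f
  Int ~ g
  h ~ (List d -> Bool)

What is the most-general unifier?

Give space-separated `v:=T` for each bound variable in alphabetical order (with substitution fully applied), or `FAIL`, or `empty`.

step 1: unify a ~ e  [subst: {-} | 3 pending]
  bind a := e
step 2: unify Int ~ f  [subst: {a:=e} | 2 pending]
  bind f := Int
step 3: unify Int ~ g  [subst: {a:=e, f:=Int} | 1 pending]
  bind g := Int
step 4: unify h ~ (List d -> Bool)  [subst: {a:=e, f:=Int, g:=Int} | 0 pending]
  bind h := (List d -> Bool)

Answer: a:=e f:=Int g:=Int h:=(List d -> Bool)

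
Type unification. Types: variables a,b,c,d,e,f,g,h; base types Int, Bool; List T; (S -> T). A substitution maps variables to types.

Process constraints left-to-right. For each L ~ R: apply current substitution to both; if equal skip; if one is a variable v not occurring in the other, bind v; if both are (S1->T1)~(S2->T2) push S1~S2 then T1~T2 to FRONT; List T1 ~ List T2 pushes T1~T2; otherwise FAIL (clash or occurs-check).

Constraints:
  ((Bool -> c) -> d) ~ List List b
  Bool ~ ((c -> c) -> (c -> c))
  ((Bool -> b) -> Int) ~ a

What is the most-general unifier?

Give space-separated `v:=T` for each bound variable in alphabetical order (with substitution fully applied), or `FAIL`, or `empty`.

step 1: unify ((Bool -> c) -> d) ~ List List b  [subst: {-} | 2 pending]
  clash: ((Bool -> c) -> d) vs List List b

Answer: FAIL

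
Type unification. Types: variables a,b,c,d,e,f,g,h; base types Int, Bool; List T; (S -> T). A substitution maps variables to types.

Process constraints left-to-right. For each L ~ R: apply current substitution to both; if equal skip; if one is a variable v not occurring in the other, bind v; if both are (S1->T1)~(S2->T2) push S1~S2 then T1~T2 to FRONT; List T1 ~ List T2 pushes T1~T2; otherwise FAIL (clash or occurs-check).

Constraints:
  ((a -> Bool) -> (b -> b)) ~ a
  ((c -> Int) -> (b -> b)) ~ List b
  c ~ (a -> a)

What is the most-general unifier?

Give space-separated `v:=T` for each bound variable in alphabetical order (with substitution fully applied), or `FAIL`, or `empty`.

Answer: FAIL

Derivation:
step 1: unify ((a -> Bool) -> (b -> b)) ~ a  [subst: {-} | 2 pending]
  occurs-check fail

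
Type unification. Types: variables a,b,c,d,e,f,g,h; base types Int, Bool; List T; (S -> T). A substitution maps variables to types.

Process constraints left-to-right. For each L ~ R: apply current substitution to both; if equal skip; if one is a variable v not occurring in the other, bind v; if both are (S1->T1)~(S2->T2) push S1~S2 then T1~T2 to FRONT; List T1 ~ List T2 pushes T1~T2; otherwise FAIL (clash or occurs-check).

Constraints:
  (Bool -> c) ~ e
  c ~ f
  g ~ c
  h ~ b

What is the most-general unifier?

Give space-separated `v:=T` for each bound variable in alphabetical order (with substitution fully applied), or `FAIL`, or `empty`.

step 1: unify (Bool -> c) ~ e  [subst: {-} | 3 pending]
  bind e := (Bool -> c)
step 2: unify c ~ f  [subst: {e:=(Bool -> c)} | 2 pending]
  bind c := f
step 3: unify g ~ f  [subst: {e:=(Bool -> c), c:=f} | 1 pending]
  bind g := f
step 4: unify h ~ b  [subst: {e:=(Bool -> c), c:=f, g:=f} | 0 pending]
  bind h := b

Answer: c:=f e:=(Bool -> f) g:=f h:=b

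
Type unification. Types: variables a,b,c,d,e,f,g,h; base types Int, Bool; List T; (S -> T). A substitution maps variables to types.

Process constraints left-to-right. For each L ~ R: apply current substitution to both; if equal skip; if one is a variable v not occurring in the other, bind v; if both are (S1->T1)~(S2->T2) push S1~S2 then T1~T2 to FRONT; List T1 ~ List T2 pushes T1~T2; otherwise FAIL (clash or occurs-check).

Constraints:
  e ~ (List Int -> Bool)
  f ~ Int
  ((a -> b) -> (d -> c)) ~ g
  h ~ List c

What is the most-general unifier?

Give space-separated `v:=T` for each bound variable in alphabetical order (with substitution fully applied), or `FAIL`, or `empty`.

step 1: unify e ~ (List Int -> Bool)  [subst: {-} | 3 pending]
  bind e := (List Int -> Bool)
step 2: unify f ~ Int  [subst: {e:=(List Int -> Bool)} | 2 pending]
  bind f := Int
step 3: unify ((a -> b) -> (d -> c)) ~ g  [subst: {e:=(List Int -> Bool), f:=Int} | 1 pending]
  bind g := ((a -> b) -> (d -> c))
step 4: unify h ~ List c  [subst: {e:=(List Int -> Bool), f:=Int, g:=((a -> b) -> (d -> c))} | 0 pending]
  bind h := List c

Answer: e:=(List Int -> Bool) f:=Int g:=((a -> b) -> (d -> c)) h:=List c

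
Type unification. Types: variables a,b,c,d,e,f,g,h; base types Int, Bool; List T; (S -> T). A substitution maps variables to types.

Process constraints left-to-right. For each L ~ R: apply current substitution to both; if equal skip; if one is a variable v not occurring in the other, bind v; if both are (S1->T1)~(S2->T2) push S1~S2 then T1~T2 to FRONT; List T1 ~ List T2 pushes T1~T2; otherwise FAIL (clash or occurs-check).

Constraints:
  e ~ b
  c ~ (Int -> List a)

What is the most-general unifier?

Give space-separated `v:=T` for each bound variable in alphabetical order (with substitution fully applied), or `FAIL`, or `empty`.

step 1: unify e ~ b  [subst: {-} | 1 pending]
  bind e := b
step 2: unify c ~ (Int -> List a)  [subst: {e:=b} | 0 pending]
  bind c := (Int -> List a)

Answer: c:=(Int -> List a) e:=b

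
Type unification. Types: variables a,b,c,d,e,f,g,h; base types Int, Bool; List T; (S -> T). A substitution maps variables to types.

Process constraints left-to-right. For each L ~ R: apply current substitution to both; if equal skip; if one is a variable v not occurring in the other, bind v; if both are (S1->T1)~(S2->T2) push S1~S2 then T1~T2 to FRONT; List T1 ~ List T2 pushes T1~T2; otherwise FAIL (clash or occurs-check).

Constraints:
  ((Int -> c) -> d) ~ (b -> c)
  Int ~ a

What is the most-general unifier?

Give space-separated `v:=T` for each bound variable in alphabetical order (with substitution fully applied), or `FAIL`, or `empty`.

step 1: unify ((Int -> c) -> d) ~ (b -> c)  [subst: {-} | 1 pending]
  -> decompose arrow: push (Int -> c)~b, d~c
step 2: unify (Int -> c) ~ b  [subst: {-} | 2 pending]
  bind b := (Int -> c)
step 3: unify d ~ c  [subst: {b:=(Int -> c)} | 1 pending]
  bind d := c
step 4: unify Int ~ a  [subst: {b:=(Int -> c), d:=c} | 0 pending]
  bind a := Int

Answer: a:=Int b:=(Int -> c) d:=c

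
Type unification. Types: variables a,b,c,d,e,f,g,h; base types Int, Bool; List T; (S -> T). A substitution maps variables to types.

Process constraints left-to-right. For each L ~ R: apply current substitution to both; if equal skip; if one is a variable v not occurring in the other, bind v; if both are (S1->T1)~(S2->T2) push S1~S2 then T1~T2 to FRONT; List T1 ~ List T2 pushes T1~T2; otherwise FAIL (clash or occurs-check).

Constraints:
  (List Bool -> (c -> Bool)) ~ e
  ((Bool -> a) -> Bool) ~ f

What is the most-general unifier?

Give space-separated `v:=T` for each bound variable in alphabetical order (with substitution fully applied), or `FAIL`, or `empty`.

step 1: unify (List Bool -> (c -> Bool)) ~ e  [subst: {-} | 1 pending]
  bind e := (List Bool -> (c -> Bool))
step 2: unify ((Bool -> a) -> Bool) ~ f  [subst: {e:=(List Bool -> (c -> Bool))} | 0 pending]
  bind f := ((Bool -> a) -> Bool)

Answer: e:=(List Bool -> (c -> Bool)) f:=((Bool -> a) -> Bool)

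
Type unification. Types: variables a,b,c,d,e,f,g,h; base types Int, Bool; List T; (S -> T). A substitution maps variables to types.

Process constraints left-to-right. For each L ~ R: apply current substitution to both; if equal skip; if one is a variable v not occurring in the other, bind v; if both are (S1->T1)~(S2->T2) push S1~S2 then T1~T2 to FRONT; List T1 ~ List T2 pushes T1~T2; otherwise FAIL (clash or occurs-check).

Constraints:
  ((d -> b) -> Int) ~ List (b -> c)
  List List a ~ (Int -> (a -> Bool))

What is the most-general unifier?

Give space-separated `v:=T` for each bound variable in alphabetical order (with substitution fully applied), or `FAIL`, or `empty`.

Answer: FAIL

Derivation:
step 1: unify ((d -> b) -> Int) ~ List (b -> c)  [subst: {-} | 1 pending]
  clash: ((d -> b) -> Int) vs List (b -> c)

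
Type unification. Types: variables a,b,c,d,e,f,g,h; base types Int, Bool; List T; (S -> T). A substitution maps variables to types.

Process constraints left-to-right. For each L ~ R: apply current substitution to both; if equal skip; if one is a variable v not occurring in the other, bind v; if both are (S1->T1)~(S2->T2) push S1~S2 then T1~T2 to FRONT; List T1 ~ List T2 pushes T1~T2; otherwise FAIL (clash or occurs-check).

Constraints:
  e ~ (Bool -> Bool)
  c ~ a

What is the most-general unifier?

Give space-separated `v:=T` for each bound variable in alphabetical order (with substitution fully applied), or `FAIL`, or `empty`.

step 1: unify e ~ (Bool -> Bool)  [subst: {-} | 1 pending]
  bind e := (Bool -> Bool)
step 2: unify c ~ a  [subst: {e:=(Bool -> Bool)} | 0 pending]
  bind c := a

Answer: c:=a e:=(Bool -> Bool)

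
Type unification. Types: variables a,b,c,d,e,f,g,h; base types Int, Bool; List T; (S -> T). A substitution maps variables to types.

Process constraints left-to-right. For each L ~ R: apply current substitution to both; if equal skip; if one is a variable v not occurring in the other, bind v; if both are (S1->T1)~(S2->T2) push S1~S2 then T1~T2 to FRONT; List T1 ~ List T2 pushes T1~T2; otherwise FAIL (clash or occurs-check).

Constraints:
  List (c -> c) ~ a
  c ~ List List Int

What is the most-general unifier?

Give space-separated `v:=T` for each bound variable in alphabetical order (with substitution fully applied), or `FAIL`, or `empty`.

Answer: a:=List (List List Int -> List List Int) c:=List List Int

Derivation:
step 1: unify List (c -> c) ~ a  [subst: {-} | 1 pending]
  bind a := List (c -> c)
step 2: unify c ~ List List Int  [subst: {a:=List (c -> c)} | 0 pending]
  bind c := List List Int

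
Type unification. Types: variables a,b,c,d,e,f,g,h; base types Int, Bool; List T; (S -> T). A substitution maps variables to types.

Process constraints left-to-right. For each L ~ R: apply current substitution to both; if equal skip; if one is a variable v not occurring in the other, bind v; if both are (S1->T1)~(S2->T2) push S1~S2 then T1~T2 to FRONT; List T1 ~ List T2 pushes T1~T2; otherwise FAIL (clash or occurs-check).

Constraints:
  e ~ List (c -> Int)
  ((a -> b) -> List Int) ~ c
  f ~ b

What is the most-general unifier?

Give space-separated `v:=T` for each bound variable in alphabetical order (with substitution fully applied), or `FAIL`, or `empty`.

step 1: unify e ~ List (c -> Int)  [subst: {-} | 2 pending]
  bind e := List (c -> Int)
step 2: unify ((a -> b) -> List Int) ~ c  [subst: {e:=List (c -> Int)} | 1 pending]
  bind c := ((a -> b) -> List Int)
step 3: unify f ~ b  [subst: {e:=List (c -> Int), c:=((a -> b) -> List Int)} | 0 pending]
  bind f := b

Answer: c:=((a -> b) -> List Int) e:=List (((a -> b) -> List Int) -> Int) f:=b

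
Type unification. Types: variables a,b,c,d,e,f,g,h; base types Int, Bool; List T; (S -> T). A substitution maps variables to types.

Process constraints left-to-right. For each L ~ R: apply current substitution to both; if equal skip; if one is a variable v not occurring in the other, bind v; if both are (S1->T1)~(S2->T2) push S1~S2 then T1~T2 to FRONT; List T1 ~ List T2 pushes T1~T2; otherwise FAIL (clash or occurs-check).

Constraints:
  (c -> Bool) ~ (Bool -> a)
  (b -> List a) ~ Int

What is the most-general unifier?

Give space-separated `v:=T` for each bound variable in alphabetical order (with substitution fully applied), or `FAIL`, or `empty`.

Answer: FAIL

Derivation:
step 1: unify (c -> Bool) ~ (Bool -> a)  [subst: {-} | 1 pending]
  -> decompose arrow: push c~Bool, Bool~a
step 2: unify c ~ Bool  [subst: {-} | 2 pending]
  bind c := Bool
step 3: unify Bool ~ a  [subst: {c:=Bool} | 1 pending]
  bind a := Bool
step 4: unify (b -> List Bool) ~ Int  [subst: {c:=Bool, a:=Bool} | 0 pending]
  clash: (b -> List Bool) vs Int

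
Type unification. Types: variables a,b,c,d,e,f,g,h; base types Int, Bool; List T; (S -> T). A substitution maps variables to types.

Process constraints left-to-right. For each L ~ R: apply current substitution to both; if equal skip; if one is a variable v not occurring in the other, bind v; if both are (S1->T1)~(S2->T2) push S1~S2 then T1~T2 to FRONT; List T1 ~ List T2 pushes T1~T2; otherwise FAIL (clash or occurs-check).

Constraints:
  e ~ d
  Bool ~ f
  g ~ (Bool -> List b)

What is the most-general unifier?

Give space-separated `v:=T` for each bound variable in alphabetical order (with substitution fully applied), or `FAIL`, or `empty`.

Answer: e:=d f:=Bool g:=(Bool -> List b)

Derivation:
step 1: unify e ~ d  [subst: {-} | 2 pending]
  bind e := d
step 2: unify Bool ~ f  [subst: {e:=d} | 1 pending]
  bind f := Bool
step 3: unify g ~ (Bool -> List b)  [subst: {e:=d, f:=Bool} | 0 pending]
  bind g := (Bool -> List b)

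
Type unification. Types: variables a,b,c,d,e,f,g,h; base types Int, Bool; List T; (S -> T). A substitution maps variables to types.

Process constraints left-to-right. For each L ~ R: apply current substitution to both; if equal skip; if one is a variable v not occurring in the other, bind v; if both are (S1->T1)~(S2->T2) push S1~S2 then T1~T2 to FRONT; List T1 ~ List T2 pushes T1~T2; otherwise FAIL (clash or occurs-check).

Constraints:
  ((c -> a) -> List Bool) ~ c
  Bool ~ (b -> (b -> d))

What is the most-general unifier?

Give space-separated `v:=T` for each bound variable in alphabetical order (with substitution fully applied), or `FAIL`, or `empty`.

step 1: unify ((c -> a) -> List Bool) ~ c  [subst: {-} | 1 pending]
  occurs-check fail

Answer: FAIL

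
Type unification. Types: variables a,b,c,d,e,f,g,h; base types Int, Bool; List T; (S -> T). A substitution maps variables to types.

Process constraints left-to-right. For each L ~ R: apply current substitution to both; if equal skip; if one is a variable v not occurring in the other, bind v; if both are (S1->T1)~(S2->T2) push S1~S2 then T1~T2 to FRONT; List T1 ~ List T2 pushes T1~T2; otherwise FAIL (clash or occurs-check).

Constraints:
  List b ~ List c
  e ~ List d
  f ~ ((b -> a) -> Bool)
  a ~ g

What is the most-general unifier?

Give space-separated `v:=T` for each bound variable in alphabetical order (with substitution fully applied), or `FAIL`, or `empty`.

Answer: a:=g b:=c e:=List d f:=((c -> g) -> Bool)

Derivation:
step 1: unify List b ~ List c  [subst: {-} | 3 pending]
  -> decompose List: push b~c
step 2: unify b ~ c  [subst: {-} | 3 pending]
  bind b := c
step 3: unify e ~ List d  [subst: {b:=c} | 2 pending]
  bind e := List d
step 4: unify f ~ ((c -> a) -> Bool)  [subst: {b:=c, e:=List d} | 1 pending]
  bind f := ((c -> a) -> Bool)
step 5: unify a ~ g  [subst: {b:=c, e:=List d, f:=((c -> a) -> Bool)} | 0 pending]
  bind a := g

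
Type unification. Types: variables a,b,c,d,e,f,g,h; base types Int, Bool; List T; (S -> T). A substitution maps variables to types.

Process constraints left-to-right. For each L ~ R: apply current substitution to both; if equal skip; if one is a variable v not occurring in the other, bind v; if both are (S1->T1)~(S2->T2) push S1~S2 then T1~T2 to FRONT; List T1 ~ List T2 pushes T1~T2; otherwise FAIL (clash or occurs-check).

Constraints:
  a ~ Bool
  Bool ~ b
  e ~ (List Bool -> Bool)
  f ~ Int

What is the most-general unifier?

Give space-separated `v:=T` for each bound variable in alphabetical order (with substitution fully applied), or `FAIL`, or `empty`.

Answer: a:=Bool b:=Bool e:=(List Bool -> Bool) f:=Int

Derivation:
step 1: unify a ~ Bool  [subst: {-} | 3 pending]
  bind a := Bool
step 2: unify Bool ~ b  [subst: {a:=Bool} | 2 pending]
  bind b := Bool
step 3: unify e ~ (List Bool -> Bool)  [subst: {a:=Bool, b:=Bool} | 1 pending]
  bind e := (List Bool -> Bool)
step 4: unify f ~ Int  [subst: {a:=Bool, b:=Bool, e:=(List Bool -> Bool)} | 0 pending]
  bind f := Int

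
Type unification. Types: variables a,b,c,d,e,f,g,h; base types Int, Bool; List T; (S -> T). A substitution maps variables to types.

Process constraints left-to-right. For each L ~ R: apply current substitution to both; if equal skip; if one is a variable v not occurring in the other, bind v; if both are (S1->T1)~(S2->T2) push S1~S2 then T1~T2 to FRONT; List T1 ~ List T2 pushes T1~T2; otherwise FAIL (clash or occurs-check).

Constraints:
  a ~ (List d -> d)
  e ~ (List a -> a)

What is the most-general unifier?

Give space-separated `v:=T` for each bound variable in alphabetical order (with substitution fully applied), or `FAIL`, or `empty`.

step 1: unify a ~ (List d -> d)  [subst: {-} | 1 pending]
  bind a := (List d -> d)
step 2: unify e ~ (List (List d -> d) -> (List d -> d))  [subst: {a:=(List d -> d)} | 0 pending]
  bind e := (List (List d -> d) -> (List d -> d))

Answer: a:=(List d -> d) e:=(List (List d -> d) -> (List d -> d))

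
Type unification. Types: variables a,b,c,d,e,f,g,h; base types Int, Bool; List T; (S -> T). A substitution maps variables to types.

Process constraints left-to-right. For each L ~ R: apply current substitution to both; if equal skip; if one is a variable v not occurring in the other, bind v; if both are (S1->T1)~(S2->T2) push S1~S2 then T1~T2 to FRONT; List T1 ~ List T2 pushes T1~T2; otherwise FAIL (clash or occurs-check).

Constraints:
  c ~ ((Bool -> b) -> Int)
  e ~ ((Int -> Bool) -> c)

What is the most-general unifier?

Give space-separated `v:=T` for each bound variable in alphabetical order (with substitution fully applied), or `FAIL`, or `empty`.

Answer: c:=((Bool -> b) -> Int) e:=((Int -> Bool) -> ((Bool -> b) -> Int))

Derivation:
step 1: unify c ~ ((Bool -> b) -> Int)  [subst: {-} | 1 pending]
  bind c := ((Bool -> b) -> Int)
step 2: unify e ~ ((Int -> Bool) -> ((Bool -> b) -> Int))  [subst: {c:=((Bool -> b) -> Int)} | 0 pending]
  bind e := ((Int -> Bool) -> ((Bool -> b) -> Int))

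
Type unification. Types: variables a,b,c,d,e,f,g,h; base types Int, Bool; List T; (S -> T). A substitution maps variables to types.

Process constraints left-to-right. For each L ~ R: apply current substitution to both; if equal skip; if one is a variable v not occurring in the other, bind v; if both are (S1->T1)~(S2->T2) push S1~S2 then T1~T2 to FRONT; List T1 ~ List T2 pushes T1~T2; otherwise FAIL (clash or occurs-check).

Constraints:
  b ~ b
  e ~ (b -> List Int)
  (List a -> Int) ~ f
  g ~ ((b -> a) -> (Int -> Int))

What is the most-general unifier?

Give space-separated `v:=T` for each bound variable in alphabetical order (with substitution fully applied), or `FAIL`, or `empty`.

Answer: e:=(b -> List Int) f:=(List a -> Int) g:=((b -> a) -> (Int -> Int))

Derivation:
step 1: unify b ~ b  [subst: {-} | 3 pending]
  -> identical, skip
step 2: unify e ~ (b -> List Int)  [subst: {-} | 2 pending]
  bind e := (b -> List Int)
step 3: unify (List a -> Int) ~ f  [subst: {e:=(b -> List Int)} | 1 pending]
  bind f := (List a -> Int)
step 4: unify g ~ ((b -> a) -> (Int -> Int))  [subst: {e:=(b -> List Int), f:=(List a -> Int)} | 0 pending]
  bind g := ((b -> a) -> (Int -> Int))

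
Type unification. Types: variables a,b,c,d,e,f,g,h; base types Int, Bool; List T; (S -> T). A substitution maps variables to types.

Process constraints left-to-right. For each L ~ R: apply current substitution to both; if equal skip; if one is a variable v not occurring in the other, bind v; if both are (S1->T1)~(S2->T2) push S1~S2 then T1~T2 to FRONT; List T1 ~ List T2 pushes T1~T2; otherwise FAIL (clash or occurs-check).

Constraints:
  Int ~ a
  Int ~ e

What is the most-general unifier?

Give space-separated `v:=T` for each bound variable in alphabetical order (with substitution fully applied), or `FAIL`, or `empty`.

Answer: a:=Int e:=Int

Derivation:
step 1: unify Int ~ a  [subst: {-} | 1 pending]
  bind a := Int
step 2: unify Int ~ e  [subst: {a:=Int} | 0 pending]
  bind e := Int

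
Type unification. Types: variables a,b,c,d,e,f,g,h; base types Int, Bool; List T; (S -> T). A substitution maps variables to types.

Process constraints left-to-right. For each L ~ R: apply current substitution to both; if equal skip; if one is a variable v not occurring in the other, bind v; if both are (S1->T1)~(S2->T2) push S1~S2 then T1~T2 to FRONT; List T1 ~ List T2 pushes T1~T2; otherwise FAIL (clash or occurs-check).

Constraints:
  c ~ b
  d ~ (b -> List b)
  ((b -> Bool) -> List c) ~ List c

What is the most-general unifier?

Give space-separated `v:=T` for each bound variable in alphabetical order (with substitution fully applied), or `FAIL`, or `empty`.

Answer: FAIL

Derivation:
step 1: unify c ~ b  [subst: {-} | 2 pending]
  bind c := b
step 2: unify d ~ (b -> List b)  [subst: {c:=b} | 1 pending]
  bind d := (b -> List b)
step 3: unify ((b -> Bool) -> List b) ~ List b  [subst: {c:=b, d:=(b -> List b)} | 0 pending]
  clash: ((b -> Bool) -> List b) vs List b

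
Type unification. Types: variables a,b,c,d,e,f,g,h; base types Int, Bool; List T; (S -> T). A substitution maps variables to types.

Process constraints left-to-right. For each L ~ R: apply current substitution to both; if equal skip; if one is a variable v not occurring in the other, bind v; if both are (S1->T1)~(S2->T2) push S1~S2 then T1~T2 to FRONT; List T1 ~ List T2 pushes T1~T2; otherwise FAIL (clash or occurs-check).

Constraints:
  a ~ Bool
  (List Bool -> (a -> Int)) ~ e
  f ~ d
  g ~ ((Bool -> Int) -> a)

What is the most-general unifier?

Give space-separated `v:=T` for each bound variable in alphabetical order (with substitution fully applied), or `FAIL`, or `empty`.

step 1: unify a ~ Bool  [subst: {-} | 3 pending]
  bind a := Bool
step 2: unify (List Bool -> (Bool -> Int)) ~ e  [subst: {a:=Bool} | 2 pending]
  bind e := (List Bool -> (Bool -> Int))
step 3: unify f ~ d  [subst: {a:=Bool, e:=(List Bool -> (Bool -> Int))} | 1 pending]
  bind f := d
step 4: unify g ~ ((Bool -> Int) -> Bool)  [subst: {a:=Bool, e:=(List Bool -> (Bool -> Int)), f:=d} | 0 pending]
  bind g := ((Bool -> Int) -> Bool)

Answer: a:=Bool e:=(List Bool -> (Bool -> Int)) f:=d g:=((Bool -> Int) -> Bool)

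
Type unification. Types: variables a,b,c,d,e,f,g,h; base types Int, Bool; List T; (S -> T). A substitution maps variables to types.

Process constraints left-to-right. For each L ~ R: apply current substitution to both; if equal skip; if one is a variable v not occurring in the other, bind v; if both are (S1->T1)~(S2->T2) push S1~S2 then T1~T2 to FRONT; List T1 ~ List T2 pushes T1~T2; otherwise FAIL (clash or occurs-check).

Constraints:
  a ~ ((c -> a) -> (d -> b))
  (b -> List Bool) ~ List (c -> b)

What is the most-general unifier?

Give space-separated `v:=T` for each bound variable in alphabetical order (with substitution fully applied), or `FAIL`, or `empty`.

Answer: FAIL

Derivation:
step 1: unify a ~ ((c -> a) -> (d -> b))  [subst: {-} | 1 pending]
  occurs-check fail: a in ((c -> a) -> (d -> b))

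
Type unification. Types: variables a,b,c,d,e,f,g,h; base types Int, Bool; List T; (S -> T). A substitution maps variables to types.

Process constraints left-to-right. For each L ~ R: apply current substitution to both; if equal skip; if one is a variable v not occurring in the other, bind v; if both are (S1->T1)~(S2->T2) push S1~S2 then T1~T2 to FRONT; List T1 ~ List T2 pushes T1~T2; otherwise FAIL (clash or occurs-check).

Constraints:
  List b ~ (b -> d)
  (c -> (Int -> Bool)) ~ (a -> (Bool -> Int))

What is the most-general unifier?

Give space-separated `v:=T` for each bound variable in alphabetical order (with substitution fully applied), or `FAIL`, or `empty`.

step 1: unify List b ~ (b -> d)  [subst: {-} | 1 pending]
  clash: List b vs (b -> d)

Answer: FAIL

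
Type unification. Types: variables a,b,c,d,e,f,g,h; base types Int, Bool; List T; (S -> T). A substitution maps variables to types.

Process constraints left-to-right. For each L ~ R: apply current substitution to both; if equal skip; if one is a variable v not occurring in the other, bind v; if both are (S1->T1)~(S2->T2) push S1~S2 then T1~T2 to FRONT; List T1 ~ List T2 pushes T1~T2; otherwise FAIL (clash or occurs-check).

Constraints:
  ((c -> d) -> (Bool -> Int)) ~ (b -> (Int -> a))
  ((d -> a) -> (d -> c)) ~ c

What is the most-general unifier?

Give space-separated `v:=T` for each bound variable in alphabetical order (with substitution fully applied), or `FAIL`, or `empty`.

Answer: FAIL

Derivation:
step 1: unify ((c -> d) -> (Bool -> Int)) ~ (b -> (Int -> a))  [subst: {-} | 1 pending]
  -> decompose arrow: push (c -> d)~b, (Bool -> Int)~(Int -> a)
step 2: unify (c -> d) ~ b  [subst: {-} | 2 pending]
  bind b := (c -> d)
step 3: unify (Bool -> Int) ~ (Int -> a)  [subst: {b:=(c -> d)} | 1 pending]
  -> decompose arrow: push Bool~Int, Int~a
step 4: unify Bool ~ Int  [subst: {b:=(c -> d)} | 2 pending]
  clash: Bool vs Int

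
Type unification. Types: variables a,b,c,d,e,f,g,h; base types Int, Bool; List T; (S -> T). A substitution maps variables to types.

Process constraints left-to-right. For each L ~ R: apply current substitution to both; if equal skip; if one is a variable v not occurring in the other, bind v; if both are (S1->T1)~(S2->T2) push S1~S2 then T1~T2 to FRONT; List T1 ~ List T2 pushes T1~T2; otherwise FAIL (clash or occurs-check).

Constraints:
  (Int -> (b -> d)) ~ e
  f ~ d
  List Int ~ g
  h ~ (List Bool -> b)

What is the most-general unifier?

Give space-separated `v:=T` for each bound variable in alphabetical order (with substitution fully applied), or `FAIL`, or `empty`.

Answer: e:=(Int -> (b -> d)) f:=d g:=List Int h:=(List Bool -> b)

Derivation:
step 1: unify (Int -> (b -> d)) ~ e  [subst: {-} | 3 pending]
  bind e := (Int -> (b -> d))
step 2: unify f ~ d  [subst: {e:=(Int -> (b -> d))} | 2 pending]
  bind f := d
step 3: unify List Int ~ g  [subst: {e:=(Int -> (b -> d)), f:=d} | 1 pending]
  bind g := List Int
step 4: unify h ~ (List Bool -> b)  [subst: {e:=(Int -> (b -> d)), f:=d, g:=List Int} | 0 pending]
  bind h := (List Bool -> b)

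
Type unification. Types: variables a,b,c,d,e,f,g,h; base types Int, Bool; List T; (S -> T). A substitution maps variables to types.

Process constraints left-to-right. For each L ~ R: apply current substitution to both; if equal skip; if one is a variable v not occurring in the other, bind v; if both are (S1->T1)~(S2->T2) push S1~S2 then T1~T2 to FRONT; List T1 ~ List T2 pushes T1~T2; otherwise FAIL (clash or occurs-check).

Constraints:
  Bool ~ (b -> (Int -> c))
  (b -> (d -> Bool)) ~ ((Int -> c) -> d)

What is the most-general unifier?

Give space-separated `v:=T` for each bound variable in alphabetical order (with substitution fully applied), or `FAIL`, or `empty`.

step 1: unify Bool ~ (b -> (Int -> c))  [subst: {-} | 1 pending]
  clash: Bool vs (b -> (Int -> c))

Answer: FAIL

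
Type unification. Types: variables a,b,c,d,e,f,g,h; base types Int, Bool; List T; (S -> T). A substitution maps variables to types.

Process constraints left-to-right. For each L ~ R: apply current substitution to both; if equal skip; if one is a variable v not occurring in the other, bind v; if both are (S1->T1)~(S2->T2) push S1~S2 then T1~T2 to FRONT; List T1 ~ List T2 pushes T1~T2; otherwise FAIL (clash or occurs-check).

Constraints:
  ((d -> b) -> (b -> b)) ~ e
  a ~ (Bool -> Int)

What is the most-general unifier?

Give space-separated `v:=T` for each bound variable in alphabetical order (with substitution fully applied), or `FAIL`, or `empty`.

Answer: a:=(Bool -> Int) e:=((d -> b) -> (b -> b))

Derivation:
step 1: unify ((d -> b) -> (b -> b)) ~ e  [subst: {-} | 1 pending]
  bind e := ((d -> b) -> (b -> b))
step 2: unify a ~ (Bool -> Int)  [subst: {e:=((d -> b) -> (b -> b))} | 0 pending]
  bind a := (Bool -> Int)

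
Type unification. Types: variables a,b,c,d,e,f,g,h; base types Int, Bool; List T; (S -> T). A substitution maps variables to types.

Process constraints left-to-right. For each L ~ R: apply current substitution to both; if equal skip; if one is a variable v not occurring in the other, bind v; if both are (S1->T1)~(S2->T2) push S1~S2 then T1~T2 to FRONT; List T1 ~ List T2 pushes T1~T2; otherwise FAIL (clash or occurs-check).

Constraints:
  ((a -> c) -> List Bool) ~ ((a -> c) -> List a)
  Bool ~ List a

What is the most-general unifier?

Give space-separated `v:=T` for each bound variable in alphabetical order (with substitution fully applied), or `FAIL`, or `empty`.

Answer: FAIL

Derivation:
step 1: unify ((a -> c) -> List Bool) ~ ((a -> c) -> List a)  [subst: {-} | 1 pending]
  -> decompose arrow: push (a -> c)~(a -> c), List Bool~List a
step 2: unify (a -> c) ~ (a -> c)  [subst: {-} | 2 pending]
  -> identical, skip
step 3: unify List Bool ~ List a  [subst: {-} | 1 pending]
  -> decompose List: push Bool~a
step 4: unify Bool ~ a  [subst: {-} | 1 pending]
  bind a := Bool
step 5: unify Bool ~ List Bool  [subst: {a:=Bool} | 0 pending]
  clash: Bool vs List Bool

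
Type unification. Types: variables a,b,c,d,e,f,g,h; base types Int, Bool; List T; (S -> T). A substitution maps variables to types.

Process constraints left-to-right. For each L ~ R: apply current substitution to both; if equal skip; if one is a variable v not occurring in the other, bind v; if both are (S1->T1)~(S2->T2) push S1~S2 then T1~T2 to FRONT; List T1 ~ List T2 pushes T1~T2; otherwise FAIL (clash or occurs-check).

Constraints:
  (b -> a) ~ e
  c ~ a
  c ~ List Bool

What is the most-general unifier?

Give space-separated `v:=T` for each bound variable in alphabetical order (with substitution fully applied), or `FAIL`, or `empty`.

step 1: unify (b -> a) ~ e  [subst: {-} | 2 pending]
  bind e := (b -> a)
step 2: unify c ~ a  [subst: {e:=(b -> a)} | 1 pending]
  bind c := a
step 3: unify a ~ List Bool  [subst: {e:=(b -> a), c:=a} | 0 pending]
  bind a := List Bool

Answer: a:=List Bool c:=List Bool e:=(b -> List Bool)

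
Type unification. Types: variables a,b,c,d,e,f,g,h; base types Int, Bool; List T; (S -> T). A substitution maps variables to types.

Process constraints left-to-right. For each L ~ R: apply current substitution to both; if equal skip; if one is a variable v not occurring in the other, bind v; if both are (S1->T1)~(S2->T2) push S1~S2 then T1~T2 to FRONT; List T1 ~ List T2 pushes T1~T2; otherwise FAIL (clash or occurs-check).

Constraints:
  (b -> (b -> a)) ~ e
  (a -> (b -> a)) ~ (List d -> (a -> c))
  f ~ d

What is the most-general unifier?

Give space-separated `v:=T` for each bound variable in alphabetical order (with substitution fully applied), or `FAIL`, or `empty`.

step 1: unify (b -> (b -> a)) ~ e  [subst: {-} | 2 pending]
  bind e := (b -> (b -> a))
step 2: unify (a -> (b -> a)) ~ (List d -> (a -> c))  [subst: {e:=(b -> (b -> a))} | 1 pending]
  -> decompose arrow: push a~List d, (b -> a)~(a -> c)
step 3: unify a ~ List d  [subst: {e:=(b -> (b -> a))} | 2 pending]
  bind a := List d
step 4: unify (b -> List d) ~ (List d -> c)  [subst: {e:=(b -> (b -> a)), a:=List d} | 1 pending]
  -> decompose arrow: push b~List d, List d~c
step 5: unify b ~ List d  [subst: {e:=(b -> (b -> a)), a:=List d} | 2 pending]
  bind b := List d
step 6: unify List d ~ c  [subst: {e:=(b -> (b -> a)), a:=List d, b:=List d} | 1 pending]
  bind c := List d
step 7: unify f ~ d  [subst: {e:=(b -> (b -> a)), a:=List d, b:=List d, c:=List d} | 0 pending]
  bind f := d

Answer: a:=List d b:=List d c:=List d e:=(List d -> (List d -> List d)) f:=d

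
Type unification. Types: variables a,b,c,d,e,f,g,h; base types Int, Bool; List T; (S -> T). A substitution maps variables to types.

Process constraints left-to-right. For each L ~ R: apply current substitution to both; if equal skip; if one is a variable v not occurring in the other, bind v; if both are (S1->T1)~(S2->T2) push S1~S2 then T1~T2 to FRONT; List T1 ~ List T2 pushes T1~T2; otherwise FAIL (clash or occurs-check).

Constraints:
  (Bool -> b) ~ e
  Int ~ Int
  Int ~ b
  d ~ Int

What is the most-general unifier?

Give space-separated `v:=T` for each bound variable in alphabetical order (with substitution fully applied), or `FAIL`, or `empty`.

Answer: b:=Int d:=Int e:=(Bool -> Int)

Derivation:
step 1: unify (Bool -> b) ~ e  [subst: {-} | 3 pending]
  bind e := (Bool -> b)
step 2: unify Int ~ Int  [subst: {e:=(Bool -> b)} | 2 pending]
  -> identical, skip
step 3: unify Int ~ b  [subst: {e:=(Bool -> b)} | 1 pending]
  bind b := Int
step 4: unify d ~ Int  [subst: {e:=(Bool -> b), b:=Int} | 0 pending]
  bind d := Int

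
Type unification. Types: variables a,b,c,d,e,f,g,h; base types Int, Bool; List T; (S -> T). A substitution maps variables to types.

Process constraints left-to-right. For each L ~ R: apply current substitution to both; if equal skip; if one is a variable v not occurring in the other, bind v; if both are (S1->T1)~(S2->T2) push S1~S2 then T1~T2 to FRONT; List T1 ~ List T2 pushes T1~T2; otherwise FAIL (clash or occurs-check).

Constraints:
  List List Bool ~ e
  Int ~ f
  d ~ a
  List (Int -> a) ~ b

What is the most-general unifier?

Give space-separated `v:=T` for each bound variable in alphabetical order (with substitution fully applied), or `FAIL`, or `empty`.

step 1: unify List List Bool ~ e  [subst: {-} | 3 pending]
  bind e := List List Bool
step 2: unify Int ~ f  [subst: {e:=List List Bool} | 2 pending]
  bind f := Int
step 3: unify d ~ a  [subst: {e:=List List Bool, f:=Int} | 1 pending]
  bind d := a
step 4: unify List (Int -> a) ~ b  [subst: {e:=List List Bool, f:=Int, d:=a} | 0 pending]
  bind b := List (Int -> a)

Answer: b:=List (Int -> a) d:=a e:=List List Bool f:=Int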